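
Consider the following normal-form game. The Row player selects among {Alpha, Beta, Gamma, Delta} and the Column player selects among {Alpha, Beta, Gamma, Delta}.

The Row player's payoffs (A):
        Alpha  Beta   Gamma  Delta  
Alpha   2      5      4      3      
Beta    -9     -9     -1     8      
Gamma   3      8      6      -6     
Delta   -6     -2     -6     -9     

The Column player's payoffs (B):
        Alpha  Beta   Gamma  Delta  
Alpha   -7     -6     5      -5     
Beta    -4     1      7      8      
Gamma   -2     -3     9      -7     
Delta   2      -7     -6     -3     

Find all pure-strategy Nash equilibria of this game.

Check mutual best responses: a cell is a NE iff neither player can gain by unilaterally deviating.
The Row player's best responses — vs Alpha: Gamma (payoff 3); vs Beta: Gamma (payoff 8); vs Gamma: Gamma (payoff 6); vs Delta: Beta (payoff 8).
The Column player's best responses — vs Alpha: Gamma (payoff 5); vs Beta: Delta (payoff 8); vs Gamma: Gamma (payoff 9); vs Delta: Alpha (payoff 2).
Mutual best responses occur at (Beta, Delta) and (Gamma, Gamma); at each, neither player gains by switching.

(Beta, Delta) and (Gamma, Gamma)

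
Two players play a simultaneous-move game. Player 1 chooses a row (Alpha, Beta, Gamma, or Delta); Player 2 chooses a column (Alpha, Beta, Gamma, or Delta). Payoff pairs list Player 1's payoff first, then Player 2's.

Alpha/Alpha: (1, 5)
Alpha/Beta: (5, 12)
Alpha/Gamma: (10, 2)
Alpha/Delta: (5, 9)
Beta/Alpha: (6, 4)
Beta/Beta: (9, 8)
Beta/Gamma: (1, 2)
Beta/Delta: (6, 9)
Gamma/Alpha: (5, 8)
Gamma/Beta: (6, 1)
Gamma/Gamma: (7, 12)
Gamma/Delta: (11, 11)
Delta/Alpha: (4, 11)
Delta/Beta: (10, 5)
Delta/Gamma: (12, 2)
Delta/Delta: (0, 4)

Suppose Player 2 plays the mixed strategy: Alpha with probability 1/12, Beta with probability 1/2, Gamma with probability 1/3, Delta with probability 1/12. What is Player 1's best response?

Delta

Player 1's best reply maximizes expected payoff against the mix.
Alpha: (1/12)·1 + (1/2)·5 + (1/3)·10 + (1/12)·5 = 19/3
Beta: (1/12)·6 + (1/2)·9 + (1/3)·1 + (1/12)·6 = 35/6
Gamma: (1/12)·5 + (1/2)·6 + (1/3)·7 + (1/12)·11 = 20/3
Delta: (1/12)·4 + (1/2)·10 + (1/3)·12 + (1/12)·0 = 28/3
Highest expected payoff is 28/3, from Delta.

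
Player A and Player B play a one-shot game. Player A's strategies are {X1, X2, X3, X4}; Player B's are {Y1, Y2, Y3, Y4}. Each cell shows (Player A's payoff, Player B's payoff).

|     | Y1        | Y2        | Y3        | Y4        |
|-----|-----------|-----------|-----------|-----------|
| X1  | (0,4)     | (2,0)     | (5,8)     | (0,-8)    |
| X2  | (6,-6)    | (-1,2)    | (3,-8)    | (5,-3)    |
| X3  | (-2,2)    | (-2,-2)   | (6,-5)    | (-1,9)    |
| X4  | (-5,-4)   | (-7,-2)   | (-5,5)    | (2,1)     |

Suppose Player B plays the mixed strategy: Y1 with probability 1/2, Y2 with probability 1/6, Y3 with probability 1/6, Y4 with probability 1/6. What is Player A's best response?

X2

Player A's best reply maximizes expected payoff against the mix.
X1: (1/2)·0 + (1/6)·2 + (1/6)·5 + (1/6)·0 = 7/6
X2: (1/2)·6 + (1/6)·(-1) + (1/6)·3 + (1/6)·5 = 25/6
X3: (1/2)·(-2) + (1/6)·(-2) + (1/6)·6 + (1/6)·(-1) = -1/2
X4: (1/2)·(-5) + (1/6)·(-7) + (1/6)·(-5) + (1/6)·2 = -25/6
Highest expected payoff is 25/6, from X2.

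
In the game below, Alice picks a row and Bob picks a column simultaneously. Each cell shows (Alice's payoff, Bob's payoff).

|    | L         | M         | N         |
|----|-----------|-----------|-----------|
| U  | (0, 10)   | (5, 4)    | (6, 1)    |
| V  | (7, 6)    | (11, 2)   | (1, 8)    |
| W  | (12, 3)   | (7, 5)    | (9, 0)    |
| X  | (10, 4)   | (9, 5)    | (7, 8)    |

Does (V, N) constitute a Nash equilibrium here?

No

Holding Bob at N: Alice gets 1 from V but could get 9 by switching to W. Alice has a profitable deviation.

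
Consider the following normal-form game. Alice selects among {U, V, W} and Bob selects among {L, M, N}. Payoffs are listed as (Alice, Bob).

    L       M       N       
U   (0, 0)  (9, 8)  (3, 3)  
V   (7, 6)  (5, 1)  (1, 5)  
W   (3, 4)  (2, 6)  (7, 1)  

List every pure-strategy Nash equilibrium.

(U, M) and (V, L)

Find each player's best response to every opponent strategy; NE are the intersections.
Alice's best responses — vs L: V (payoff 7); vs M: U (payoff 9); vs N: W (payoff 7).
Bob's best responses — vs U: M (payoff 8); vs V: L (payoff 6); vs W: M (payoff 6).
Mutual best responses occur at (U, M) and (V, L); at each, neither player gains by switching.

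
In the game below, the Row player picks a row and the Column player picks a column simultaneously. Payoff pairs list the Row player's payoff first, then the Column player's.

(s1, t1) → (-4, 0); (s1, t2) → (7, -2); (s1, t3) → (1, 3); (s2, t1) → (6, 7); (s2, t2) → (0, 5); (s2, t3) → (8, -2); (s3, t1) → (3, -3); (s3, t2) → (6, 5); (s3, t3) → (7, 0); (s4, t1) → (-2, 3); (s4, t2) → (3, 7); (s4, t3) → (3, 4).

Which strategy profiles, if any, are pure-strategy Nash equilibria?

(s2, t1)

Find each player's best response to every opponent strategy; NE are the intersections.
The Row player's best responses — vs t1: s2 (payoff 6); vs t2: s1 (payoff 7); vs t3: s2 (payoff 8).
The Column player's best responses — vs s1: t3 (payoff 3); vs s2: t1 (payoff 7); vs s3: t2 (payoff 5); vs s4: t2 (payoff 7).
The only mutual best response is (s2, t1); neither player gains by switching there.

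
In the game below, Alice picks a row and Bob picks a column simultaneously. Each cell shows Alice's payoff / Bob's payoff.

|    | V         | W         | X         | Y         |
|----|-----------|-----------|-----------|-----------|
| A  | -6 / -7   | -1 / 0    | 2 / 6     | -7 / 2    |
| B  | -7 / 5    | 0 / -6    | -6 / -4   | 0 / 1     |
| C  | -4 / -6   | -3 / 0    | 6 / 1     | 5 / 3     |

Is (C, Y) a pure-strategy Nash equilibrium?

Holding Bob at Y: Alice gets 5 from C, versus -7 from A, 0 from B. No profitable deviation for Alice.
Holding Alice at C: Bob gets 3 from Y, versus -6 from V, 0 from W, 1 from X. No profitable deviation for Bob either.

Yes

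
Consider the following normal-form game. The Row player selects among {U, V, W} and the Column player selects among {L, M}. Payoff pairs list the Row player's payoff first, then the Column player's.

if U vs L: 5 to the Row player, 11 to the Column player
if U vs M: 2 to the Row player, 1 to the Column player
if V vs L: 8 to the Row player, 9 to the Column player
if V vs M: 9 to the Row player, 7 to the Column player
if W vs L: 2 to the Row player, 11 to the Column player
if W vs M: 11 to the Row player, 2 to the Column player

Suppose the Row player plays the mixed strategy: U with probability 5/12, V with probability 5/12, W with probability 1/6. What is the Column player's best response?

The Column player's best reply maximizes expected payoff against the mix.
L: (5/12)·11 + (5/12)·9 + (1/6)·11 = 61/6
M: (5/12)·1 + (5/12)·7 + (1/6)·2 = 11/3
Highest expected payoff is 61/6, from L.

L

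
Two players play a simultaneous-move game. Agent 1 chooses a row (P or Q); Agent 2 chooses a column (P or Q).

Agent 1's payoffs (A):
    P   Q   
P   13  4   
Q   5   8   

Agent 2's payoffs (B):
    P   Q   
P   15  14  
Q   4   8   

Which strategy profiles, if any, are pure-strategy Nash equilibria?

Find each player's best response to every opponent strategy; NE are the intersections.
Agent 1's best responses — vs P: P (payoff 13); vs Q: Q (payoff 8).
Agent 2's best responses — vs P: P (payoff 15); vs Q: Q (payoff 8).
Mutual best responses occur at (P, P) and (Q, Q); at each, neither player gains by switching.

(P, P) and (Q, Q)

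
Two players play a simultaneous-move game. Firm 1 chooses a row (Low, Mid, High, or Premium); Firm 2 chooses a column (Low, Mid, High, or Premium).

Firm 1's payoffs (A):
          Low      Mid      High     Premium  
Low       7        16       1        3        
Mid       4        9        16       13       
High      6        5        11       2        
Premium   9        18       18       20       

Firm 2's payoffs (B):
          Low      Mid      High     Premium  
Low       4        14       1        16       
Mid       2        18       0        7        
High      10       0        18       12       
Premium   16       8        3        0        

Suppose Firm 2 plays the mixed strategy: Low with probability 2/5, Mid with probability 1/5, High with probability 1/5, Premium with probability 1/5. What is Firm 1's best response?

Premium

Firm 1's best reply maximizes expected payoff against the mix.
Low: (2/5)·7 + (1/5)·16 + (1/5)·1 + (1/5)·3 = 34/5
Mid: (2/5)·4 + (1/5)·9 + (1/5)·16 + (1/5)·13 = 46/5
High: (2/5)·6 + (1/5)·5 + (1/5)·11 + (1/5)·2 = 6
Premium: (2/5)·9 + (1/5)·18 + (1/5)·18 + (1/5)·20 = 74/5
Highest expected payoff is 74/5, from Premium.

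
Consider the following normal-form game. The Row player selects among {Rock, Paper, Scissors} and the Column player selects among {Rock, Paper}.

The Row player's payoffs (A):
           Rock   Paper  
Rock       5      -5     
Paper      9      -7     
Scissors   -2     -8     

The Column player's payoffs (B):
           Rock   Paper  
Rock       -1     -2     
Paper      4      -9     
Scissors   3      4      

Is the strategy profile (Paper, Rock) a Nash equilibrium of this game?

Holding the Column player at Rock: the Row player gets 9 from Paper, versus 5 from Rock, -2 from Scissors. No profitable deviation for the Row player.
Holding the Row player at Paper: the Column player gets 4 from Rock, versus -9 from Paper. No profitable deviation for the Column player either.

Yes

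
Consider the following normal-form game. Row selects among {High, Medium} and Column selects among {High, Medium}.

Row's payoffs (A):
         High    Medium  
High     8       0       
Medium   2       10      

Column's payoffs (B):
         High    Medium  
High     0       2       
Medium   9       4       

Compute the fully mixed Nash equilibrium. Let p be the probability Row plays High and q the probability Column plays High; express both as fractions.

Each player's mixing probability is pinned down by making the *other* player indifferent.
Column indifferent between High and Medium: p·0 + (1−p)·9 = p·2 + (1−p)·4 ⟹ 9 + (-9)p = 4 + (-2)p ⟹ p = 5/7.
Row indifferent between High and Medium: q·8 + (1−q)·0 = q·2 + (1−q)·10 ⟹ 0 + 8q = 10 + (-8)q ⟹ q = 5/8.

p = 5/7, q = 5/8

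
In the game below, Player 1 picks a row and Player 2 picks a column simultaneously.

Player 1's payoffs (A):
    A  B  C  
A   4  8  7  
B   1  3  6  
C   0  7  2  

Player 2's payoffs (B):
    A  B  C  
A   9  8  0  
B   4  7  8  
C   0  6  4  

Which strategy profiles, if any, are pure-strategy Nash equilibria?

Find each player's best response to every opponent strategy; NE are the intersections.
Player 1's best responses — vs A: A (payoff 4); vs B: A (payoff 8); vs C: A (payoff 7).
Player 2's best responses — vs A: A (payoff 9); vs B: C (payoff 8); vs C: B (payoff 6).
The only mutual best response is (A, A); neither player gains by switching there.

(A, A)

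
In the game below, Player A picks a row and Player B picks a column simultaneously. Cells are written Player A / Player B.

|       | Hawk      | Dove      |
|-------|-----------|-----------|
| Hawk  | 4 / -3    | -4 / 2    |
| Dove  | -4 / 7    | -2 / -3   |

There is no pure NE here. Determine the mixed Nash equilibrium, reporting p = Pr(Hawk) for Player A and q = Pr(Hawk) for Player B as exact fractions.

In a mixed NE each player is indifferent between their pure strategies, so the opponent's mix sets the indifference.
Player B indifferent between Hawk and Dove: p·(-3) + (1−p)·7 = p·2 + (1−p)·(-3) ⟹ 7 + (-10)p = (-3) + 5p ⟹ p = 2/3.
Player A indifferent between Hawk and Dove: q·4 + (1−q)·(-4) = q·(-4) + (1−q)·(-2) ⟹ (-4) + 8q = (-2) + (-2)q ⟹ q = 1/5.

p = 2/3, q = 1/5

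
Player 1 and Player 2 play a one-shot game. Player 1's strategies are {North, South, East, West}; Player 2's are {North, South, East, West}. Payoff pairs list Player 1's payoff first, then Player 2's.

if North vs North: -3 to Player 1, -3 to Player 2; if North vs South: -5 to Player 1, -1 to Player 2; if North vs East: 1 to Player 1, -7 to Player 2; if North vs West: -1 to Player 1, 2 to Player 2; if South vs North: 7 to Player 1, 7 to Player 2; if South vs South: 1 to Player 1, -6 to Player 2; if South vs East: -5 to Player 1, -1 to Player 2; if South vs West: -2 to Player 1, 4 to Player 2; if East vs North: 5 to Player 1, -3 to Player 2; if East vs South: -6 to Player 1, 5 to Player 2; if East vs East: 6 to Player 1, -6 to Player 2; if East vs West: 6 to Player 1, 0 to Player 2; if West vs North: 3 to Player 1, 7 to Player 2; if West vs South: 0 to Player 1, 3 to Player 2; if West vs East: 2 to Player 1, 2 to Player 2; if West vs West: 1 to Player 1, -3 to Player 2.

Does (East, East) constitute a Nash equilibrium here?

No

Holding Player 2 at East: Player 1 gets 6 from East, versus 1 from North, -5 from South, 2 from West. No profitable deviation for Player 1.
Holding Player 1 at East: Player 2 gets -6 from East but could get 5 by switching to South. Player 2 has a profitable deviation.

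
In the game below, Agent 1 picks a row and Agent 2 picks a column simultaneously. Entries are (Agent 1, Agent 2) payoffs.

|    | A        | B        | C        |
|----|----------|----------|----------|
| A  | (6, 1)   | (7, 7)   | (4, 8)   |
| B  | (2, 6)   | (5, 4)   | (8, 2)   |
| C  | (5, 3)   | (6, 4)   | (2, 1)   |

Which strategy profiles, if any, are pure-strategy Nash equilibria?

There is no pure-strategy Nash equilibrium

Check mutual best responses: a cell is a NE iff neither player can gain by unilaterally deviating.
Agent 1's best responses — vs A: A (payoff 6); vs B: A (payoff 7); vs C: B (payoff 8).
Agent 2's best responses — vs A: C (payoff 8); vs B: A (payoff 6); vs C: B (payoff 4).
No cell has both players best-responding. For instance, Agent 1's best reply to C is B, but against B Agent 2 prefers A over C.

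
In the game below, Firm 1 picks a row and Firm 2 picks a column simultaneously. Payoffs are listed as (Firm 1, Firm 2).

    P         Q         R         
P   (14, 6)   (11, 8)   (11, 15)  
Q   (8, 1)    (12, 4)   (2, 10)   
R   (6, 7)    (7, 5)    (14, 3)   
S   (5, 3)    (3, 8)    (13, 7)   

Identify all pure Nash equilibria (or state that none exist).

No pure-strategy Nash equilibrium

A profile is a Nash equilibrium when each player is best-responding to the other.
Firm 1's best responses — vs P: P (payoff 14); vs Q: Q (payoff 12); vs R: R (payoff 14).
Firm 2's best responses — vs P: R (payoff 15); vs Q: R (payoff 10); vs R: P (payoff 7); vs S: Q (payoff 8).
No cell has both players best-responding. For instance, Firm 1's best reply to P is P, but against P Firm 2 prefers R over P.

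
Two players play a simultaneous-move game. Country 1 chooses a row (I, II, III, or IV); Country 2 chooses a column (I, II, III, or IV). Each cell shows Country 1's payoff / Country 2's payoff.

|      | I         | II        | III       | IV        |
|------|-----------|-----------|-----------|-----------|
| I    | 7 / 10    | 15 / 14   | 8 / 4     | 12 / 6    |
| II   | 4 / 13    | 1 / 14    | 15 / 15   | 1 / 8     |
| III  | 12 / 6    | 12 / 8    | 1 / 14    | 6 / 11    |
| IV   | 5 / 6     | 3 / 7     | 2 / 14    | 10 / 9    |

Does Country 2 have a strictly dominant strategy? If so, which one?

Check whether one of Country 2's strategies beats all alternatives regardless of what the opponent does.
I is not dominant: against I, II gives 14 > 10.
II is not dominant: against II, III gives 15 > 14.
III is not dominant: against I, I gives 10 > 4.
IV is not dominant: against I, I gives 10 > 6.
No single strategy is best against every opponent action.

None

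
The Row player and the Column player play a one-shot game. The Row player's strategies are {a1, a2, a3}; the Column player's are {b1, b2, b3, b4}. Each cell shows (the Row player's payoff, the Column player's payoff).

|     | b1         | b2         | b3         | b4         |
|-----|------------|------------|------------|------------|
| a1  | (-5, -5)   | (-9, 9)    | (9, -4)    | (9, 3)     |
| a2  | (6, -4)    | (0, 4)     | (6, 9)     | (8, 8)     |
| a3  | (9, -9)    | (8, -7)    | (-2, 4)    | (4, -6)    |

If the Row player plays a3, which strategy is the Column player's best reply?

With the Row player fixed at a3, the Column player's payoffs are: b1 → -9, b2 → -7, b3 → 4, b4 → -6.
The maximum is 4, achieved by b3.

b3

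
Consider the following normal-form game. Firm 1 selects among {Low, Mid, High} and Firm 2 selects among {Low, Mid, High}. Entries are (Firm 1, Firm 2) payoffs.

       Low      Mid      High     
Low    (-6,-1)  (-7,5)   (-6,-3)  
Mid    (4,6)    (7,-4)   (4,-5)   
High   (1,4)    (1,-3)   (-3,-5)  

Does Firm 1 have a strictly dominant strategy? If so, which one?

Check whether one of Firm 1's strategies beats all alternatives regardless of what the opponent does.
Mid strictly dominates: vs Low: 4 > each of {-6, 1}; vs Mid: 7 > each of {-7, 1}; vs High: 4 > each of {-6, -3}.

Mid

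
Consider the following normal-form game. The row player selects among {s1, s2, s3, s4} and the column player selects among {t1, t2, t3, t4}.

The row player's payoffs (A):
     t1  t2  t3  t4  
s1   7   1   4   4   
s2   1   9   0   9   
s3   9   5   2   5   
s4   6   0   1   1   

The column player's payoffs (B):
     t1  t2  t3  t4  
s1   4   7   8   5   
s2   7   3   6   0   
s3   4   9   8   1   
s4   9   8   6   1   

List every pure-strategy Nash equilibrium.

A profile is a Nash equilibrium when each player is best-responding to the other.
The row player's best responses — vs t1: s3 (payoff 9); vs t2: s2 (payoff 9); vs t3: s1 (payoff 4); vs t4: s2 (payoff 9).
The column player's best responses — vs s1: t3 (payoff 8); vs s2: t1 (payoff 7); vs s3: t2 (payoff 9); vs s4: t1 (payoff 9).
The only mutual best response is (s1, t3); neither player gains by switching there.

(s1, t3)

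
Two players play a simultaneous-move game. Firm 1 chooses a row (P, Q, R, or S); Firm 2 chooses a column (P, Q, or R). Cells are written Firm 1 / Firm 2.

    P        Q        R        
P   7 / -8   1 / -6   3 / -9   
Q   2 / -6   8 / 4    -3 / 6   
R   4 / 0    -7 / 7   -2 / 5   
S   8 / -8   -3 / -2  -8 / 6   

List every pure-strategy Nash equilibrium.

No pure-strategy Nash equilibrium

Check mutual best responses: a cell is a NE iff neither player can gain by unilaterally deviating.
Firm 1's best responses — vs P: S (payoff 8); vs Q: Q (payoff 8); vs R: P (payoff 3).
Firm 2's best responses — vs P: Q (payoff -6); vs Q: R (payoff 6); vs R: Q (payoff 7); vs S: R (payoff 6).
No cell has both players best-responding. For instance, Firm 1's best reply to P is S, but against S Firm 2 prefers R over P.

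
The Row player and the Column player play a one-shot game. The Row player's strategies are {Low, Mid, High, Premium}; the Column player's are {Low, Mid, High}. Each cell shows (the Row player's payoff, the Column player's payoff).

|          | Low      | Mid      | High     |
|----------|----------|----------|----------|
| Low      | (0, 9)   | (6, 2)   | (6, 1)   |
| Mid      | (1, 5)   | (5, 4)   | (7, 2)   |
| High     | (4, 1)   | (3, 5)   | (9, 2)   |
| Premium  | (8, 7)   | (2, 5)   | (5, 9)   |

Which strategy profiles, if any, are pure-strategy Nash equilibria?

Check mutual best responses: a cell is a NE iff neither player can gain by unilaterally deviating.
The Row player's best responses — vs Low: Premium (payoff 8); vs Mid: Low (payoff 6); vs High: High (payoff 9).
The Column player's best responses — vs Low: Low (payoff 9); vs Mid: Low (payoff 5); vs High: Mid (payoff 5); vs Premium: High (payoff 9).
No cell has both players best-responding. For instance, the Row player's best reply to Mid is Low, but against Low the Column player prefers Low over Mid.

None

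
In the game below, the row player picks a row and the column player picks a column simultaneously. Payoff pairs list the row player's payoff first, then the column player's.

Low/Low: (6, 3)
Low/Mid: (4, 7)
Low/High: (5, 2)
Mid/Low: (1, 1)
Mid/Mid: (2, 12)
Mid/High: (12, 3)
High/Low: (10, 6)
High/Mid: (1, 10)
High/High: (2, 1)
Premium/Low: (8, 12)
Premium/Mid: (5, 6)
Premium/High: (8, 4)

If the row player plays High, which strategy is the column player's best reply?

With the row player fixed at High, the column player's payoffs are: Low → 6, Mid → 10, High → 1.
The maximum is 10, achieved by Mid.

Mid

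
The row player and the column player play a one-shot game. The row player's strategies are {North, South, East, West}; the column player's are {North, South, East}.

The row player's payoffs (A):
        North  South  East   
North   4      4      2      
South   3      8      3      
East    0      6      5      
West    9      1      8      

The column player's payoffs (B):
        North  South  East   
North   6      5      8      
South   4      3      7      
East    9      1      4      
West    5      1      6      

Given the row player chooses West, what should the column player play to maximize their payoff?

With the row player fixed at West, the column player's payoffs are: North → 5, South → 1, East → 6.
The maximum is 6, achieved by East.

East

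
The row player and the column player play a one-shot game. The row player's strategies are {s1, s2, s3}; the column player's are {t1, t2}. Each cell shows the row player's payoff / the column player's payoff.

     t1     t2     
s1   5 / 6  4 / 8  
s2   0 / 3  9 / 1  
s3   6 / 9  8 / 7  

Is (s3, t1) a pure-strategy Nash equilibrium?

Holding the column player at t1: the row player gets 6 from s3, versus 5 from s1, 0 from s2. No profitable deviation for the row player.
Holding the row player at s3: the column player gets 9 from t1, versus 7 from t2. No profitable deviation for the column player either.

Yes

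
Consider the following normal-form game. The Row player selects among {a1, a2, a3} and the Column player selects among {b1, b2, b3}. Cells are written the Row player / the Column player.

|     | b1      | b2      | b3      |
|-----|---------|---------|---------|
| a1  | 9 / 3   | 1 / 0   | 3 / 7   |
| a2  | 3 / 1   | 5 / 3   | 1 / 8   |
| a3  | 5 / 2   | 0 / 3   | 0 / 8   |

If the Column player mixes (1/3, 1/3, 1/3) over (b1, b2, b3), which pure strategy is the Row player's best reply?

Compute the Row player's expected payoff from each pure strategy against the given mix.
a1: (1/3)·9 + (1/3)·1 + (1/3)·3 = 13/3
a2: (1/3)·3 + (1/3)·5 + (1/3)·1 = 3
a3: (1/3)·5 + (1/3)·0 + (1/3)·0 = 5/3
Highest expected payoff is 13/3, from a1.

a1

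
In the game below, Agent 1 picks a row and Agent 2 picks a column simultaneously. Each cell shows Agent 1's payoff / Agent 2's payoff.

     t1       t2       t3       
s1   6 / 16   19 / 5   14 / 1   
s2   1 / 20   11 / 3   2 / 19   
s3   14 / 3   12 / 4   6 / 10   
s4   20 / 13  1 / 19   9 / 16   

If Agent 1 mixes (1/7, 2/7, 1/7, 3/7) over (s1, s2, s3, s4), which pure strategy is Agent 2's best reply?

t1

Compute Agent 2's expected payoff from each pure strategy against the given mix.
t1: (1/7)·16 + (2/7)·20 + (1/7)·3 + (3/7)·13 = 14
t2: (1/7)·5 + (2/7)·3 + (1/7)·4 + (3/7)·19 = 72/7
t3: (1/7)·1 + (2/7)·19 + (1/7)·10 + (3/7)·16 = 97/7
Highest expected payoff is 14, from t1.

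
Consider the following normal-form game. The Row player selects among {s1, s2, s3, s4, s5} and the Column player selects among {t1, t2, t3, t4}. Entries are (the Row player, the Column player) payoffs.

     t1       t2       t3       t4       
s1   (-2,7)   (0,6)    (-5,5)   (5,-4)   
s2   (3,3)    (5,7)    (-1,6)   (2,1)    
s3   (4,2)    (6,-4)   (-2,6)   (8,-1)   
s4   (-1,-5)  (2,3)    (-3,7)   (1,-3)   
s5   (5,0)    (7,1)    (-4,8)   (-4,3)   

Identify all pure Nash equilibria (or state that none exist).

A profile is a Nash equilibrium when each player is best-responding to the other.
The Row player's best responses — vs t1: s5 (payoff 5); vs t2: s5 (payoff 7); vs t3: s2 (payoff -1); vs t4: s3 (payoff 8).
The Column player's best responses — vs s1: t1 (payoff 7); vs s2: t2 (payoff 7); vs s3: t3 (payoff 6); vs s4: t3 (payoff 7); vs s5: t3 (payoff 8).
No cell has both players best-responding. For instance, the Row player's best reply to t2 is s5, but against s5 the Column player prefers t3 over t2.

None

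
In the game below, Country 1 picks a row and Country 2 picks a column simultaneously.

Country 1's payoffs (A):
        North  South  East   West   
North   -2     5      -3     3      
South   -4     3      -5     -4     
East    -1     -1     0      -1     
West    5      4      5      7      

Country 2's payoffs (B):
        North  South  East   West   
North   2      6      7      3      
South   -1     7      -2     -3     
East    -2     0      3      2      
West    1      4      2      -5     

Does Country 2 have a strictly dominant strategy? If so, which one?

None

A strategy is strictly dominant if it gives Country 2 a strictly higher payoff than every other strategy, against every choice by the opponent.
North is not dominant: against North, South gives 6 > 2.
South is not dominant: against North, East gives 7 > 6.
East is not dominant: against South, North gives -1 > -2.
West is not dominant: against North, South gives 6 > 3.
No single strategy is best against every opponent action.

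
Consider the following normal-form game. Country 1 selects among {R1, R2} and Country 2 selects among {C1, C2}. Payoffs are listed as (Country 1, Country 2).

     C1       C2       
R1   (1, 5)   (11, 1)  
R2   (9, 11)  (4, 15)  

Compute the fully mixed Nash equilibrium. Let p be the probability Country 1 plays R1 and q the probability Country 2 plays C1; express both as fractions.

In a mixed NE each player is indifferent between their pure strategies, so the opponent's mix sets the indifference.
Country 2 indifferent between C1 and C2: p·5 + (1−p)·11 = p·1 + (1−p)·15 ⟹ 11 + (-6)p = 15 + (-14)p ⟹ p = 1/2.
Country 1 indifferent between R1 and R2: q·1 + (1−q)·11 = q·9 + (1−q)·4 ⟹ 11 + (-10)q = 4 + 5q ⟹ q = 7/15.

p = 1/2, q = 7/15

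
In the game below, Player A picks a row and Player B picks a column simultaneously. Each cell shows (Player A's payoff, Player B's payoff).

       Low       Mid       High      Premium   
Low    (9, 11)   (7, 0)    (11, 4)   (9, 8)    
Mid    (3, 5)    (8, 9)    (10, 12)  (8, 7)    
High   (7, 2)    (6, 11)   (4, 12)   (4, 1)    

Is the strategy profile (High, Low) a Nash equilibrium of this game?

No

Holding Player B at Low: Player A gets 7 from High but could get 9 by switching to Low. Player A has a profitable deviation.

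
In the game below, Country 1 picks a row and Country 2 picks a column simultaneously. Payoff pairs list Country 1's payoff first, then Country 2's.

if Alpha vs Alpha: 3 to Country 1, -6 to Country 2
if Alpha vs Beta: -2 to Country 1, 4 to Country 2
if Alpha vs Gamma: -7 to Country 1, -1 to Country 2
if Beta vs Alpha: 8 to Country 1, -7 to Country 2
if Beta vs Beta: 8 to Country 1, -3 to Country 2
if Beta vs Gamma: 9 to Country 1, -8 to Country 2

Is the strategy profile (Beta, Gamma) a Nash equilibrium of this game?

No

Holding Country 2 at Gamma: Country 1 gets 9 from Beta, versus -7 from Alpha. No profitable deviation for Country 1.
Holding Country 1 at Beta: Country 2 gets -8 from Gamma but could get -3 by switching to Beta. Country 2 has a profitable deviation.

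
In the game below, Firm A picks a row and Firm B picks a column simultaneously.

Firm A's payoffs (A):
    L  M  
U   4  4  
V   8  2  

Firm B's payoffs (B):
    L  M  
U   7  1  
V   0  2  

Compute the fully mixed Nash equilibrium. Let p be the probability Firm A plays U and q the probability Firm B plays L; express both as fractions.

Each player's mixing probability is pinned down by making the *other* player indifferent.
Firm B indifferent between L and M: p·7 + (1−p)·0 = p·1 + (1−p)·2 ⟹ 0 + 7p = 2 + (-1)p ⟹ p = 1/4.
Firm A indifferent between U and V: q·4 + (1−q)·4 = q·8 + (1−q)·2 ⟹ 4 + 0q = 2 + 6q ⟹ q = 1/3.

p = 1/4, q = 1/3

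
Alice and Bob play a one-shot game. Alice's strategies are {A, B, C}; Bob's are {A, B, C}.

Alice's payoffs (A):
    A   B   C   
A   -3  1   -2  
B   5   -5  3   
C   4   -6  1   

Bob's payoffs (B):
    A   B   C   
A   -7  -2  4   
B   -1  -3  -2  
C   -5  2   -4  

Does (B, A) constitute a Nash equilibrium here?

Yes

Holding Bob at A: Alice gets 5 from B, versus -3 from A, 4 from C. No profitable deviation for Alice.
Holding Alice at B: Bob gets -1 from A, versus -3 from B, -2 from C. No profitable deviation for Bob either.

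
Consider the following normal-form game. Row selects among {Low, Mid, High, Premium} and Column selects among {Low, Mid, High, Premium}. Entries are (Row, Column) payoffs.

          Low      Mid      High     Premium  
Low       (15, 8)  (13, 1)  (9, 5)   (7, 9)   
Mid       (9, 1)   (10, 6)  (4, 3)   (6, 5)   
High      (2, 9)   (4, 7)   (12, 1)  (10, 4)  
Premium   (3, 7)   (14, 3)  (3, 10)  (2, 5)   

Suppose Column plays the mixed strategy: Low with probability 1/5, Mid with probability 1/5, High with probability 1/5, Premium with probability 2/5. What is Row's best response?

Low

Compute Row's expected payoff from each pure strategy against the given mix.
Low: (1/5)·15 + (1/5)·13 + (1/5)·9 + (2/5)·7 = 51/5
Mid: (1/5)·9 + (1/5)·10 + (1/5)·4 + (2/5)·6 = 7
High: (1/5)·2 + (1/5)·4 + (1/5)·12 + (2/5)·10 = 38/5
Premium: (1/5)·3 + (1/5)·14 + (1/5)·3 + (2/5)·2 = 24/5
Highest expected payoff is 51/5, from Low.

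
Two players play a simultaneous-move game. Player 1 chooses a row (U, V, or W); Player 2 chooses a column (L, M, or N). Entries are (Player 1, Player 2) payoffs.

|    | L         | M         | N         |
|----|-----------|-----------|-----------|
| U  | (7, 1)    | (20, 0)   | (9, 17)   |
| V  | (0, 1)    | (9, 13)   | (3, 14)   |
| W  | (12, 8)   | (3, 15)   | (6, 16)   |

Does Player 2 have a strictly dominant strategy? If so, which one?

A strategy is strictly dominant if it gives Player 2 a strictly higher payoff than every other strategy, against every choice by the opponent.
N strictly dominates: vs U: 17 > each of {1, 0}; vs V: 14 > each of {1, 13}; vs W: 16 > each of {8, 15}.

N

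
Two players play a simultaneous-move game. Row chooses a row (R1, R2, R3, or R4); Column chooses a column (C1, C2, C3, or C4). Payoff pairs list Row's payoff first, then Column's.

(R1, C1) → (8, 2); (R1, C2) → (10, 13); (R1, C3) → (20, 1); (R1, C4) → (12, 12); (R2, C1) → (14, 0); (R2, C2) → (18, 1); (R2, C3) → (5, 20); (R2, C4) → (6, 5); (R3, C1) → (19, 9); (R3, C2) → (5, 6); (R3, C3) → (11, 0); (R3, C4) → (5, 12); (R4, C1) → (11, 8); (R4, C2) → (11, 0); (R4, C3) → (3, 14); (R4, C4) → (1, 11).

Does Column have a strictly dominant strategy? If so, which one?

None

A strategy is strictly dominant if it gives Column a strictly higher payoff than every other strategy, against every choice by the opponent.
C1 is not dominant: against R1, C2 gives 13 > 2.
C2 is not dominant: against R2, C3 gives 20 > 1.
C3 is not dominant: against R1, C1 gives 2 > 1.
C4 is not dominant: against R1, C2 gives 13 > 12.
No single strategy is best against every opponent action.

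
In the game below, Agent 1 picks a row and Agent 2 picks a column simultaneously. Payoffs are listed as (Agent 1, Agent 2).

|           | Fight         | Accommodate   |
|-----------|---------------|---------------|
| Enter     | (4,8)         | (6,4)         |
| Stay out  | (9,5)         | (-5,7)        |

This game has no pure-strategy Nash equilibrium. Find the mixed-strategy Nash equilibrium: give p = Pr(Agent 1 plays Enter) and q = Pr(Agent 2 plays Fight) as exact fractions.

p = 1/3, q = 11/16

Each player's mixing probability is pinned down by making the *other* player indifferent.
Agent 2 indifferent between Fight and Accommodate: p·8 + (1−p)·5 = p·4 + (1−p)·7 ⟹ 5 + 3p = 7 + (-3)p ⟹ p = 1/3.
Agent 1 indifferent between Enter and Stay out: q·4 + (1−q)·6 = q·9 + (1−q)·(-5) ⟹ 6 + (-2)q = (-5) + 14q ⟹ q = 11/16.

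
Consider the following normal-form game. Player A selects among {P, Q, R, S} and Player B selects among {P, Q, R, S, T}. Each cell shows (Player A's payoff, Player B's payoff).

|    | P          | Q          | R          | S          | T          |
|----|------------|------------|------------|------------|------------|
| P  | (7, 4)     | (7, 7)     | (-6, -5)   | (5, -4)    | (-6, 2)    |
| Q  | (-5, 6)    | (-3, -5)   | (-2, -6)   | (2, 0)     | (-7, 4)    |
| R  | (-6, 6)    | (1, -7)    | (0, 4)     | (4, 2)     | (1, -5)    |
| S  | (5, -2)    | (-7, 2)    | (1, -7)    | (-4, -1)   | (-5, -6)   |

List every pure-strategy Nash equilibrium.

(P, Q)

Find each player's best response to every opponent strategy; NE are the intersections.
Player A's best responses — vs P: P (payoff 7); vs Q: P (payoff 7); vs R: S (payoff 1); vs S: P (payoff 5); vs T: R (payoff 1).
Player B's best responses — vs P: Q (payoff 7); vs Q: P (payoff 6); vs R: P (payoff 6); vs S: Q (payoff 2).
The only mutual best response is (P, Q); neither player gains by switching there.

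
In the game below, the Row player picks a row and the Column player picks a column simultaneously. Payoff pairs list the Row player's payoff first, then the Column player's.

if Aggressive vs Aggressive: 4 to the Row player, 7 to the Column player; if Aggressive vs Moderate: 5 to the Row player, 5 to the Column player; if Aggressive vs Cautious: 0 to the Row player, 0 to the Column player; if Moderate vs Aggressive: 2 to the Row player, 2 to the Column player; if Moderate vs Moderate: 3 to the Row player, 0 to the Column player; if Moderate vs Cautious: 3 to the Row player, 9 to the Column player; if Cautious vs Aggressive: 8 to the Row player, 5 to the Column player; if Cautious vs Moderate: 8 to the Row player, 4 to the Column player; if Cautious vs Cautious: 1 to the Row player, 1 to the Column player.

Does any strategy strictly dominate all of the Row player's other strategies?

Check whether one of the Row player's strategies beats all alternatives regardless of what the opponent does.
Aggressive is not dominant: against Aggressive, Cautious gives 8 > 4.
Moderate is not dominant: against Aggressive, Aggressive gives 4 > 2.
Cautious is not dominant: against Cautious, Moderate gives 3 > 1.
No single strategy is best against every opponent action.

None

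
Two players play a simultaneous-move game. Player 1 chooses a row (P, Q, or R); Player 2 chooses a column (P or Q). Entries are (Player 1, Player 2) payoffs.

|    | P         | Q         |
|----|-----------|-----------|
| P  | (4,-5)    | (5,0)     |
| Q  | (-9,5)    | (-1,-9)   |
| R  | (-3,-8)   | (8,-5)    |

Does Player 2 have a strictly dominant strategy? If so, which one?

None

Check whether one of Player 2's strategies beats all alternatives regardless of what the opponent does.
P is not dominant: against P, Q gives 0 > -5.
Q is not dominant: against Q, P gives 5 > -9.
No single strategy is best against every opponent action.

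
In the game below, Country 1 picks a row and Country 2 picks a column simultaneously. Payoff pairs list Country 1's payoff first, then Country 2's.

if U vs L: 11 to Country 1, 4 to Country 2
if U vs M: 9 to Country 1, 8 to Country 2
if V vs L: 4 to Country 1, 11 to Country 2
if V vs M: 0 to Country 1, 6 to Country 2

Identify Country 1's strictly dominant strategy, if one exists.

U

Check whether one of Country 1's strategies beats all alternatives regardless of what the opponent does.
U strictly dominates: vs L: 11 > 4; vs M: 9 > 0.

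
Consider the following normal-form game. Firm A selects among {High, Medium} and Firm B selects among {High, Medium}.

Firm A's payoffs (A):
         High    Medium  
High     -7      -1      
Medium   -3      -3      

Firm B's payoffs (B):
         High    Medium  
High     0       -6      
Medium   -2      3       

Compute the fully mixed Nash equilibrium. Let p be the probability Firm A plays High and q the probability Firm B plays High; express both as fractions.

Each player's mixing probability is pinned down by making the *other* player indifferent.
Firm B indifferent between High and Medium: p·0 + (1−p)·(-2) = p·(-6) + (1−p)·3 ⟹ (-2) + 2p = 3 + (-9)p ⟹ p = 5/11.
Firm A indifferent between High and Medium: q·(-7) + (1−q)·(-1) = q·(-3) + (1−q)·(-3) ⟹ (-1) + (-6)q = (-3) + 0q ⟹ q = 1/3.

p = 5/11, q = 1/3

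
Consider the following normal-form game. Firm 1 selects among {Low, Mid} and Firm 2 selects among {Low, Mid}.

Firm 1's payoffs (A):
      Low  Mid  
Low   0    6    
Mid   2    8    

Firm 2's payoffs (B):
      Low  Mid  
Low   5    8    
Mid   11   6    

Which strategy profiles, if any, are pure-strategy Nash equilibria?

(Mid, Low)

A profile is a Nash equilibrium when each player is best-responding to the other.
Firm 1's best responses — vs Low: Mid (payoff 2); vs Mid: Mid (payoff 8).
Firm 2's best responses — vs Low: Mid (payoff 8); vs Mid: Low (payoff 11).
The only mutual best response is (Mid, Low); neither player gains by switching there.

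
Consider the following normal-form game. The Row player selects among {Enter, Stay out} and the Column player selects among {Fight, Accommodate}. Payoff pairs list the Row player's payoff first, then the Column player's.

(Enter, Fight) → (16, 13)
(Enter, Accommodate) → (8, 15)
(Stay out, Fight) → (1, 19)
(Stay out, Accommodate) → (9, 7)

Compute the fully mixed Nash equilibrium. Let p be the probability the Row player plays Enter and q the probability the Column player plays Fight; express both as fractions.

p = 6/7, q = 1/16

Each player's mixing probability is pinned down by making the *other* player indifferent.
The Column player indifferent between Fight and Accommodate: p·13 + (1−p)·19 = p·15 + (1−p)·7 ⟹ 19 + (-6)p = 7 + 8p ⟹ p = 6/7.
The Row player indifferent between Enter and Stay out: q·16 + (1−q)·8 = q·1 + (1−q)·9 ⟹ 8 + 8q = 9 + (-8)q ⟹ q = 1/16.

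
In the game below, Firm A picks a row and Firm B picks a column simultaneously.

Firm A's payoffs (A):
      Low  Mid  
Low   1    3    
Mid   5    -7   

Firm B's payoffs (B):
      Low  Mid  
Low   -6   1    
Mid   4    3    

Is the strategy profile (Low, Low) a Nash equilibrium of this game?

No

Holding Firm B at Low: Firm A gets 1 from Low but could get 5 by switching to Mid. Firm A has a profitable deviation.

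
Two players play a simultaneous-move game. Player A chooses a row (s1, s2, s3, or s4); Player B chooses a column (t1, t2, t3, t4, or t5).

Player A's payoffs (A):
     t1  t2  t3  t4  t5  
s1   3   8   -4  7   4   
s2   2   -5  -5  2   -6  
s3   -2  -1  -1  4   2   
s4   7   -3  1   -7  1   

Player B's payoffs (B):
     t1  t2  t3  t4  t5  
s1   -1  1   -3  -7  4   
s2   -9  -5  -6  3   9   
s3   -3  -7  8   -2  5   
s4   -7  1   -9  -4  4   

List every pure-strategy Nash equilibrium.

A profile is a Nash equilibrium when each player is best-responding to the other.
Player A's best responses — vs t1: s4 (payoff 7); vs t2: s1 (payoff 8); vs t3: s4 (payoff 1); vs t4: s1 (payoff 7); vs t5: s1 (payoff 4).
Player B's best responses — vs s1: t5 (payoff 4); vs s2: t5 (payoff 9); vs s3: t3 (payoff 8); vs s4: t5 (payoff 4).
The only mutual best response is (s1, t5); neither player gains by switching there.

(s1, t5)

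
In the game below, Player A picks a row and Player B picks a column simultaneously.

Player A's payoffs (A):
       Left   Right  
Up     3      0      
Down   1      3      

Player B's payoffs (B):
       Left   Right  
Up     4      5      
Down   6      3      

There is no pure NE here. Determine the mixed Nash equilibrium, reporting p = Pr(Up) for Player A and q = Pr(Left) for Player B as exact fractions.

Each player's mixing probability is pinned down by making the *other* player indifferent.
Player B indifferent between Left and Right: p·4 + (1−p)·6 = p·5 + (1−p)·3 ⟹ 6 + (-2)p = 3 + 2p ⟹ p = 3/4.
Player A indifferent between Up and Down: q·3 + (1−q)·0 = q·1 + (1−q)·3 ⟹ 0 + 3q = 3 + (-2)q ⟹ q = 3/5.

p = 3/4, q = 3/5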